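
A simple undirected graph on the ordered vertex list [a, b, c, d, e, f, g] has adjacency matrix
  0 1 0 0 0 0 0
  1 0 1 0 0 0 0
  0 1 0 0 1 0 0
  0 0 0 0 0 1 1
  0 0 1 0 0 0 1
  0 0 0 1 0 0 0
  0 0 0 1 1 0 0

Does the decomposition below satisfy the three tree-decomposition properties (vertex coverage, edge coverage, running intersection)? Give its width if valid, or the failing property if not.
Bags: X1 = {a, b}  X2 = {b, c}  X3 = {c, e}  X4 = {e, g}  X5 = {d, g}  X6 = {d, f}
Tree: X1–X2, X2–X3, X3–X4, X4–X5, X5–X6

Yes; width 1.

Vertex coverage: the bags together contain {a, b, c, d, e, f, g}, the full vertex set. Edge coverage: each edge of G has both endpoints in at least one bag. Running intersection: for every vertex, the bags containing it form a connected subtree. All three properties hold, so this is a valid tree decomposition of width max|bag| − 1 = 1, and hence tw(G) ≤ 1.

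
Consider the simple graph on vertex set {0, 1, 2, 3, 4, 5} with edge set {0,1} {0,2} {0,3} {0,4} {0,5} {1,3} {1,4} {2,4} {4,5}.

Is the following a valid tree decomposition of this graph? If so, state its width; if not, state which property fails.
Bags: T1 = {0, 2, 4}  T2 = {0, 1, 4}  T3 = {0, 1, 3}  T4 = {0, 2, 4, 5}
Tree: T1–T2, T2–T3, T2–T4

A tree decomposition must satisfy three properties: every vertex lies in some bag; for every edge, both endpoints lie together in some bag; and for every vertex, the bags containing it form a connected subtree. Here bags containing vertex 2 are not connected in the tree, so the decomposition is invalid.

No — bags containing vertex 2 are not connected in the tree.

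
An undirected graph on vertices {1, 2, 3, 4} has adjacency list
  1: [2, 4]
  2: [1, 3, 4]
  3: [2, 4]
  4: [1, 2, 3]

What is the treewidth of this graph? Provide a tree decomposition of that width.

The largest bag has 3 vertices, giving width 2; this decomposition certifies tw(G) ≤ 2. On the other hand G contains the 3-clique {1, 2, 4}. A clique must lie in a single bag of any decomposition, so no decomposition can have width below 2. Combining the bounds, tw(G) = 2.

Treewidth 2.
Bags: B1 = {1, 2, 4}  B2 = {2, 3, 4}
Tree: B1–B2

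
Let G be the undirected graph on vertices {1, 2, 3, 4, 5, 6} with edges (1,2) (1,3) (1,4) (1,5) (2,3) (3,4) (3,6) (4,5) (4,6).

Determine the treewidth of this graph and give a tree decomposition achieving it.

Treewidth 2.
Bags: B1 = {1, 3, 4}  B2 = {1, 4, 5}  B3 = {3, 4, 6}  B4 = {1, 2, 3}
Tree: B1–B2, B1–B3, B1–B4

The largest bag has 3 vertices, giving width 2; this decomposition certifies tw(G) ≤ 2. On the other hand G contains the 3-clique {1, 2, 3}. A clique must lie in a single bag of any decomposition, so no decomposition can have width below 2. Therefore the treewidth is 2.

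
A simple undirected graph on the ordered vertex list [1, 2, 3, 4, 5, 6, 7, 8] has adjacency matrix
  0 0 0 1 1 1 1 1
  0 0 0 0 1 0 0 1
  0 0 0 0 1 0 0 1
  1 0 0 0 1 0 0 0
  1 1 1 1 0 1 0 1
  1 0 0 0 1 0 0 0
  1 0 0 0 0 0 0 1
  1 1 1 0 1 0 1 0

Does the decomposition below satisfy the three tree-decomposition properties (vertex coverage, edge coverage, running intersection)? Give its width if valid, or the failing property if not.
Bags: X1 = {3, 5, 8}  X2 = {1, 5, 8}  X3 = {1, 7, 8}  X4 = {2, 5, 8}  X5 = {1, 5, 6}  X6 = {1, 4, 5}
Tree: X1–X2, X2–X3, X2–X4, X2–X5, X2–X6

Every vertex of G appears in some bag (union = {1, 2, 3, 4, 5, 6, 7, 8}); every edge is covered by a bag; and for each vertex v the set of bags containing v is connected in the bag tree. The decomposition is therefore valid. The largest bag has 3 vertices, so the width is 2.

Yes; width 2.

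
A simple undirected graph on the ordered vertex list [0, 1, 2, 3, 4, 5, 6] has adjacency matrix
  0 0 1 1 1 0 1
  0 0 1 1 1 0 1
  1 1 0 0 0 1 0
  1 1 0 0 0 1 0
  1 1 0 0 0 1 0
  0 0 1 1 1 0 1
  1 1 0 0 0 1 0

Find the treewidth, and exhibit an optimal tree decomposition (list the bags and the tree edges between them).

Each bag holds 4 vertices, so the decomposition has width 3, which upper-bounds the treewidth. For the lower bound: the 4 vertex sets {0,6}, {3,5}, {1}, {4} are disjoint, each induces a connected subgraph, and every pair is joined by at least one edge of G. Contracting each set to a single vertex therefore yields K_{4} as a minor, and since treewidth is minor-monotone, tw(G) ≥ tw(K_{4}) = 3. Combining the bounds, tw(G) = 3.

Treewidth 3.
One such decomposition:
Bags: B1 = {0, 1, 5, 6}  B2 = {0, 1, 3, 5}  B3 = {0, 1, 4, 5}  B4 = {0, 1, 2, 5}
Tree: B1–B2, B2–B3, B3–B4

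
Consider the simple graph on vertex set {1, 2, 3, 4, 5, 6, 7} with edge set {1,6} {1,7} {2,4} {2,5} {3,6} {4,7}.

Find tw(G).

1

A width-1 tree decomposition is:
Bags: B1 = {3, 6}  B2 = {1, 6}  B3 = {1, 7}  B4 = {4, 7}  B5 = {2, 4}  B6 = {2, 5}
Tree: B1–B2, B2–B3, B3–B4, B4–B5, B5–B6
Each bag holds 2 vertices, so the decomposition has width 1, which upper-bounds the treewidth. Since G has at least one edge (e.g. 3–6), it is not an edgeless graph, so tw(G) ≥ 1. Combining the bounds, tw(G) = 1.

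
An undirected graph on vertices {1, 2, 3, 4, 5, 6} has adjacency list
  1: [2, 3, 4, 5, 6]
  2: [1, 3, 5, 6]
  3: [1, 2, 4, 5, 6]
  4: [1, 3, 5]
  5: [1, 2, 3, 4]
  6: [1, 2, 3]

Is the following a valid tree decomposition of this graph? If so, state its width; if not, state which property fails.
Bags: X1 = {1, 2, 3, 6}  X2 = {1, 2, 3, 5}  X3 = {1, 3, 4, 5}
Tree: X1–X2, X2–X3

Yes; width 3.

Checking the three conditions: (i) the bags cover all of {1, 2, 3, 4, 5, 6}; (ii) for each edge, some bag contains both endpoints; (iii) the bags containing any fixed vertex form a subtree. All hold, so the decomposition is valid with width 4 − 1 = 3.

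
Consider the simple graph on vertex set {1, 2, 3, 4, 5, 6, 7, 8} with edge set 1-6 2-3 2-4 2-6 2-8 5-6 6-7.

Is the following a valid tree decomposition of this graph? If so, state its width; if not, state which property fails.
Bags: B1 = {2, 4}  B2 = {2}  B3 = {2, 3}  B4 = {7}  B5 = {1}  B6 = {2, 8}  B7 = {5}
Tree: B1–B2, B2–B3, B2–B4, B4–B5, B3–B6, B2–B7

A tree decomposition must satisfy three properties: every vertex lies in some bag; for every edge, both endpoints lie together in some bag; and for every vertex, the bags containing it form a connected subtree. Here vertex 6 appears in no bag, so the decomposition is invalid.

No — vertex 6 appears in no bag.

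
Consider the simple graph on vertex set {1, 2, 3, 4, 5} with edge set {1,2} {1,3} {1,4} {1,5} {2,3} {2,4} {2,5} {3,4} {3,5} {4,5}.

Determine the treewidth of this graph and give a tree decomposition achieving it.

Treewidth 4.
One such decomposition:
Bags: B1 = {1, 2, 3, 4, 5}
Tree: (single bag)

With just one bag of size 5, the width is 5 − 1 = 4, so tw(G) ≤ 4. Conversely, {1, 2, 3, 4, 5} is a clique of size 5, and the vertices of any clique must share a bag in every tree decomposition; so some bag has ≥ 5 vertices and tw(G) ≥ 4. Therefore the treewidth is 4.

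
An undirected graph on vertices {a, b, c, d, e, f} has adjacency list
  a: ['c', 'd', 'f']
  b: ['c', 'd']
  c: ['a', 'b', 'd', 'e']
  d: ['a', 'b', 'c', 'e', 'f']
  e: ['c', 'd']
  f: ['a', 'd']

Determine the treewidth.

A width-2 tree decomposition is:
Bags: B1 = {c, d, e}  B2 = {a, c, d}  B3 = {a, d, f}  B4 = {b, c, d}
Tree: B1–B2, B2–B3, B1–B4
Every bag has size at most 3, so the width is 3 − 1 = 2 and tw(G) ≤ 2. On the other hand G contains the 3-clique {c, d, e}. A clique must lie in a single bag of any decomposition, so no decomposition can have width below 2. Combining the bounds, tw(G) = 2.

2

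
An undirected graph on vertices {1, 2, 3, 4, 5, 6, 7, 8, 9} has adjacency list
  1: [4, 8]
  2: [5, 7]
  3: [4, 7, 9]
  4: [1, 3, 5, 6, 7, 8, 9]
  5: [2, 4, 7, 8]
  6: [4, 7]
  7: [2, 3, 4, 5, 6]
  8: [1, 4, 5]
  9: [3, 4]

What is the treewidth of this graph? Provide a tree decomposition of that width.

Each bag holds 3 vertices, so the decomposition has width 2, which upper-bounds the treewidth. Conversely, {2, 5, 7} is a clique of size 3, and the vertices of any clique must share a bag in every tree decomposition; so some bag has ≥ 3 vertices and tw(G) ≥ 2. Hence tw(G) = 2 exactly.

Treewidth 2.
One such decomposition:
Bags: B1 = {3, 4, 7}  B2 = {4, 5, 7}  B3 = {4, 6, 7}  B4 = {4, 5, 8}  B5 = {2, 5, 7}  B6 = {1, 4, 8}  B7 = {3, 4, 9}
Tree: B1–B2, B1–B3, B2–B4, B2–B5, B4–B6, B1–B7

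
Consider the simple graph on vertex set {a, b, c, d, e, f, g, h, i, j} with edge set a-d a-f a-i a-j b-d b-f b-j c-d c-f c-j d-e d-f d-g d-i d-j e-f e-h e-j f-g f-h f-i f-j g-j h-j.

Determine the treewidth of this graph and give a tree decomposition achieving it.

Treewidth 3.
One optimal decomposition is:
Bags: B1 = {d, e, f, j}  B2 = {a, d, f, j}  B3 = {b, d, f, j}  B4 = {e, f, h, j}  B5 = {d, f, g, j}  B6 = {a, d, f, i}  B7 = {c, d, f, j}
Tree: B1–B2, B2–B3, B1–B4, B2–B5, B2–B6, B2–B7

Every bag has size at most 4, so the width is 4 − 1 = 3 and tw(G) ≤ 3. For the lower bound, the 4 vertices {d, f, g, j} are pairwise adjacent, and any tree decomposition puts a clique entirely inside one bag — forcing width ≥ 3. Combining the bounds, tw(G) = 3.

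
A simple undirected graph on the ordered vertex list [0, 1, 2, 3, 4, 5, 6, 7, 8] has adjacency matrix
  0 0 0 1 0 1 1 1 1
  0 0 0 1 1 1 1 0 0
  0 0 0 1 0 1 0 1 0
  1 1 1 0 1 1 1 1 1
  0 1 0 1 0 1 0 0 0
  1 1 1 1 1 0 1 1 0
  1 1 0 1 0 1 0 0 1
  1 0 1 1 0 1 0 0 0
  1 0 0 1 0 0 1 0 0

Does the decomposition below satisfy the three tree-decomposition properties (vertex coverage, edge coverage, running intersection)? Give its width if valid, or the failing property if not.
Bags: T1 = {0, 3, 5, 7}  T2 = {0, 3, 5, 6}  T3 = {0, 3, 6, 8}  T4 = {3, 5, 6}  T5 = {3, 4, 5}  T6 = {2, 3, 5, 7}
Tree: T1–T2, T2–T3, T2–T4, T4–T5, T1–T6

No — vertex 1 appears in no bag.

A tree decomposition must satisfy three properties: every vertex lies in some bag; for every edge, both endpoints lie together in some bag; and for every vertex, the bags containing it form a connected subtree. Here vertex 1 appears in no bag, so the decomposition is invalid.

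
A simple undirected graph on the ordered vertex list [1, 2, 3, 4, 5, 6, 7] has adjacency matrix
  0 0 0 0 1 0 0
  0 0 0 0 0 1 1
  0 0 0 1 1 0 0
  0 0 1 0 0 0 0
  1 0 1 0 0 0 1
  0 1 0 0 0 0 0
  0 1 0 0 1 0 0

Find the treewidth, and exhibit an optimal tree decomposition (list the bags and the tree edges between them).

Treewidth 1.
One such decomposition:
Bags: B1 = {5, 7}  B2 = {2, 7}  B3 = {3, 5}  B4 = {2, 6}  B5 = {3, 4}  B6 = {1, 5}
Tree: B1–B2, B1–B3, B2–B4, B3–B5, B3–B6

Every bag has size at most 2, so the width is 2 − 1 = 1 and tw(G) ≤ 1. Any graph with an edge has treewidth ≥ 1, and G has the edge 7–5. Combining the bounds, tw(G) = 1.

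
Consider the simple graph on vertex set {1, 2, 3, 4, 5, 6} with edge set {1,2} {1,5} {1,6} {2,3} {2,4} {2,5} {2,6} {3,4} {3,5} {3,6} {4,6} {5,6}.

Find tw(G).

A width-3 tree decomposition is:
Bags: B1 = {1, 2, 5, 6}  B2 = {2, 3, 5, 6}  B3 = {2, 3, 4, 6}
Tree: B1–B2, B2–B3
Each bag holds 4 vertices, so the decomposition has width 3, which upper-bounds the treewidth. On the other hand G contains the 4-clique {1, 2, 5, 6}. A clique must lie in a single bag of any decomposition, so no decomposition can have width below 3. Therefore the treewidth is 3.

3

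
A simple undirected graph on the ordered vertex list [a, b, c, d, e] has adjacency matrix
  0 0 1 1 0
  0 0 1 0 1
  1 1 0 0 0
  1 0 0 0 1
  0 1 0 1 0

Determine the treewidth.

A width-2 tree decomposition is:
Bags: B1 = {a, c, d}  B2 = {c, d, e}  B3 = {b, c, e}
Tree: B1–B2, B2–B3
Each bag holds 3 vertices, so the decomposition has width 2, which upper-bounds the treewidth. For the lower bound, G contains the cycle c–a–d–e–b–c, so G is not a forest; only forests have treewidth ≤ 1, hence tw(G) ≥ 2. Combining the bounds, tw(G) = 2.

2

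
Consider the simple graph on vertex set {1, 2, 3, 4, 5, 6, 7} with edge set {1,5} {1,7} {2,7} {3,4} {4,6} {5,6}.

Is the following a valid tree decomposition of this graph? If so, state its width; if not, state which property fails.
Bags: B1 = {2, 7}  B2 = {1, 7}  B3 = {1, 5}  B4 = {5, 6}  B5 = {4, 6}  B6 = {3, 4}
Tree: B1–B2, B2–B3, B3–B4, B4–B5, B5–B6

Every vertex of G appears in some bag (union = {1, 2, 3, 4, 5, 6, 7}); every edge is covered by a bag; and for each vertex v the set of bags containing v is connected in the bag tree. The decomposition is therefore valid. The largest bag has 2 vertices, so the width is 1.

Yes; width 1.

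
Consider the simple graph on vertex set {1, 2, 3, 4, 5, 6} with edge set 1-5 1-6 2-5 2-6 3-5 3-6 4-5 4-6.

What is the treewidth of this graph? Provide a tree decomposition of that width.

Each bag holds 3 vertices, so the decomposition has width 2, which upper-bounds the treewidth. The edges 3–5–2–6–3 form a cycle, so G is not a tree and its treewidth is at least 2. Combining the bounds, tw(G) = 2.

Treewidth 2.
One optimal decomposition is:
Bags: B1 = {3, 5, 6}  B2 = {2, 5, 6}  B3 = {1, 5, 6}  B4 = {4, 5, 6}
Tree: B1–B2, B2–B3, B3–B4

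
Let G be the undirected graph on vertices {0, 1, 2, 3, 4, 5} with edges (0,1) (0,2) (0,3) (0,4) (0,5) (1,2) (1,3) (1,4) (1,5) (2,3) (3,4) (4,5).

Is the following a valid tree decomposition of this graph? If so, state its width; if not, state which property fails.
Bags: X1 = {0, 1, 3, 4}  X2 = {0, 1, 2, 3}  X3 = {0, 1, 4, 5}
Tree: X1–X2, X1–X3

Yes; width 3.

Vertex coverage: the bags together contain {0, 1, 2, 3, 4, 5}, the full vertex set. Edge coverage: each edge of G has both endpoints in at least one bag. Running intersection: for every vertex, the bags containing it form a connected subtree. All three properties hold, so this is a valid tree decomposition of width max|bag| − 1 = 3, and hence tw(G) ≤ 3.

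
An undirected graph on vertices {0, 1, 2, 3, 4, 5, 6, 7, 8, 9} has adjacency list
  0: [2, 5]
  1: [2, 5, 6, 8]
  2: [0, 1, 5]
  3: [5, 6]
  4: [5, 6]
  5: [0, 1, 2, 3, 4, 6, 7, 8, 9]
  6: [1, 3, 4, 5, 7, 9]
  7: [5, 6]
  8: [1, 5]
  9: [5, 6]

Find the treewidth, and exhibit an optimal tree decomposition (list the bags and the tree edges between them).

Treewidth 2.
One such decomposition:
Bags: B1 = {3, 5, 6}  B2 = {1, 5, 6}  B3 = {1, 5, 8}  B4 = {1, 2, 5}  B5 = {5, 6, 7}  B6 = {5, 6, 9}  B7 = {0, 2, 5}  B8 = {4, 5, 6}
Tree: B1–B2, B2–B3, B3–B4, B2–B5, B2–B6, B4–B7, B6–B8

Each bag holds 3 vertices, so the decomposition has width 2, which upper-bounds the treewidth. For the lower bound, the 3 vertices {0, 2, 5} are pairwise adjacent, and any tree decomposition puts a clique entirely inside one bag — forcing width ≥ 2. Therefore the treewidth is 2.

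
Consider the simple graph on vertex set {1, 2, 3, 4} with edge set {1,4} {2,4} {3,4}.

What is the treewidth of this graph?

1

A width-1 tree decomposition is:
Bags: B1 = {2, 4}  B2 = {3, 4}  B3 = {1, 4}
Tree: B1–B2, B2–B3
Each bag holds 2 vertices, so the decomposition has width 1, which upper-bounds the treewidth. G has an edge, so its treewidth is at least 1. Therefore the treewidth is 1.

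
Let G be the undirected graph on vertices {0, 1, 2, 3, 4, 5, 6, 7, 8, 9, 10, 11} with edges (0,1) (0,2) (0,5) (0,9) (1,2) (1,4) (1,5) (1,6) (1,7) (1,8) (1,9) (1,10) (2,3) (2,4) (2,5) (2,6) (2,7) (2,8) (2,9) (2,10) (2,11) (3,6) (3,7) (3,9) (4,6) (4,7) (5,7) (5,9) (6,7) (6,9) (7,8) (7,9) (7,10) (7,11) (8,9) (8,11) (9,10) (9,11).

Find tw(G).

4

A width-4 tree decomposition is:
Bags: B1 = {1, 2, 5, 7, 9}  B2 = {1, 2, 6, 7, 9}  B3 = {1, 2, 7, 8, 9}  B4 = {2, 7, 8, 9, 11}  B5 = {2, 3, 6, 7, 9}  B6 = {0, 1, 2, 5, 9}  B7 = {1, 2, 4, 6, 7}  B8 = {1, 2, 7, 9, 10}
Tree: B1–B2, B2–B3, B3–B4, B2–B5, B1–B6, B2–B7, B2–B8
The largest bag has 5 vertices, giving width 4; this decomposition certifies tw(G) ≤ 4. Conversely, {0, 1, 2, 5, 9} is a clique of size 5, and the vertices of any clique must share a bag in every tree decomposition; so some bag has ≥ 5 vertices and tw(G) ≥ 4. Combining the bounds, tw(G) = 4.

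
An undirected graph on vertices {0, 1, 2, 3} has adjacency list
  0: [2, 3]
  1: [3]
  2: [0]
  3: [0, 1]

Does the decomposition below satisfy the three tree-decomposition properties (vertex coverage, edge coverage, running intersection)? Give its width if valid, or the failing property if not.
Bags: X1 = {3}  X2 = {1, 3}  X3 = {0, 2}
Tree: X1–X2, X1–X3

No — edge (0,3) lies in no bag.

A tree decomposition must satisfy three properties: every vertex lies in some bag; for every edge, both endpoints lie together in some bag; and for every vertex, the bags containing it form a connected subtree. Here edge (0,3) lies in no bag, so the decomposition is invalid.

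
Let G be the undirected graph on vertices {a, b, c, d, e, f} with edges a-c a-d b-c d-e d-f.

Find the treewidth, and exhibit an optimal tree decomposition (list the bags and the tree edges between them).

Treewidth 1.
One such decomposition:
Bags: B1 = {a, d}  B2 = {a, c}  B3 = {d, e}  B4 = {d, f}  B5 = {b, c}
Tree: B1–B2, B1–B3, B1–B4, B2–B5

The largest bag has 2 vertices, giving width 1; this decomposition certifies tw(G) ≤ 1. Since G has at least one edge (e.g. d–a), it is not an edgeless graph, so tw(G) ≥ 1. Combining the bounds, tw(G) = 1.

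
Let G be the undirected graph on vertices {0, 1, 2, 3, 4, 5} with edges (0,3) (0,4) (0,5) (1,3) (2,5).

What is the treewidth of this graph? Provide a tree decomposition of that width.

Treewidth 1.
Bags: B1 = {0, 3}  B2 = {1, 3}  B3 = {0, 4}  B4 = {0, 5}  B5 = {2, 5}
Tree: B1–B2, B1–B3, B1–B4, B4–B5

The largest bag has 2 vertices, giving width 1; this decomposition certifies tw(G) ≤ 1. G has an edge, so its treewidth is at least 1. Hence tw(G) = 1 exactly.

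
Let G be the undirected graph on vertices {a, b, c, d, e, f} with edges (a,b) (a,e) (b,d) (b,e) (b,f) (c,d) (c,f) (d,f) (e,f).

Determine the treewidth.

A width-2 tree decomposition is:
Bags: B1 = {c, d, f}  B2 = {b, d, f}  B3 = {b, e, f}  B4 = {a, b, e}
Tree: B1–B2, B2–B3, B3–B4
Every bag has size at most 3, so the width is 3 − 1 = 2 and tw(G) ≤ 2. On the other hand G contains the 3-clique {a, b, e}. A clique must lie in a single bag of any decomposition, so no decomposition can have width below 2. Combining the bounds, tw(G) = 2.

2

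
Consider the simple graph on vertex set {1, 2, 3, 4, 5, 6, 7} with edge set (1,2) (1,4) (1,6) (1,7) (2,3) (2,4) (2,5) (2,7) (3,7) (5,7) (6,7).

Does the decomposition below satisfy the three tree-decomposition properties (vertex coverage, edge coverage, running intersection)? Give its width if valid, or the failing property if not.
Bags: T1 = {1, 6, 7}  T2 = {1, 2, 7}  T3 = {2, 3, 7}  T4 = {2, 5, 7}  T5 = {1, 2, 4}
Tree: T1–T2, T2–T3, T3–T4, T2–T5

Checking the three conditions: (i) the bags cover all of {1, 2, 3, 4, 5, 6, 7}; (ii) for each edge, some bag contains both endpoints; (iii) the bags containing any fixed vertex form a subtree. All hold, so the decomposition is valid with width 3 − 1 = 2.

Yes; width 2.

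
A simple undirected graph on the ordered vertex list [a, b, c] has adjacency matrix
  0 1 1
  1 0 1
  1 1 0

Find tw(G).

2

A width-2 tree decomposition is:
Bags: B1 = {a, b, c}
Tree: (single bag)
With just one bag of size 3, the width is 3 − 1 = 2, so tw(G) ≤ 2. On the other hand G contains the 3-clique {a, b, c}. A clique must lie in a single bag of any decomposition, so no decomposition can have width below 2. Hence tw(G) = 2 exactly.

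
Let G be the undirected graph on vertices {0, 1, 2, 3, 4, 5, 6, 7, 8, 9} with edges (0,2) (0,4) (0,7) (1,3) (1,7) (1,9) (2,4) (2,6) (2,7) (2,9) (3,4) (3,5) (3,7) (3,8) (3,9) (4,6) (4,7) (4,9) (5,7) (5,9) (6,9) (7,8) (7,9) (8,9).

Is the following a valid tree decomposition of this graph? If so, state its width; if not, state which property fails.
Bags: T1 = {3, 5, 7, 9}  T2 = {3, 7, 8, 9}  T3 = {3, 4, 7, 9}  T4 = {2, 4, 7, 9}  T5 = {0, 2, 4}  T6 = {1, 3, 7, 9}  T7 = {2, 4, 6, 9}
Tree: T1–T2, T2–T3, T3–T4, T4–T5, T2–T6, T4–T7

A tree decomposition must satisfy three properties: every vertex lies in some bag; for every edge, both endpoints lie together in some bag; and for every vertex, the bags containing it form a connected subtree. Here edge (7,0) lies in no bag, so the decomposition is invalid.

No — edge (7,0) lies in no bag.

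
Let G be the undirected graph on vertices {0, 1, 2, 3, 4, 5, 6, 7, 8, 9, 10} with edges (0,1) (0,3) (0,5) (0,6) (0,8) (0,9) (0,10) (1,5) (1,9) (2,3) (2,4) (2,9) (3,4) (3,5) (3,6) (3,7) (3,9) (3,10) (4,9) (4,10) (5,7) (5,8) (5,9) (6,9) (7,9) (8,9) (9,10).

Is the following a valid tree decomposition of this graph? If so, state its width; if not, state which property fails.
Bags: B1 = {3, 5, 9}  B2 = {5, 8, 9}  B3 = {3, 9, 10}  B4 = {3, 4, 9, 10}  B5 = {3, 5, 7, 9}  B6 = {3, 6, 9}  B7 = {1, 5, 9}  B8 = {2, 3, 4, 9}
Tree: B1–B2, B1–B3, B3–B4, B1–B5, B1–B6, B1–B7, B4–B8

No — vertex 0 appears in no bag.

A tree decomposition must satisfy three properties: every vertex lies in some bag; for every edge, both endpoints lie together in some bag; and for every vertex, the bags containing it form a connected subtree. Here vertex 0 appears in no bag, so the decomposition is invalid.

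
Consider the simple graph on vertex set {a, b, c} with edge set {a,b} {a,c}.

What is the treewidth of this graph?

A width-1 tree decomposition is:
Bags: B1 = {a, b}  B2 = {a, c}
Tree: B1–B2
Each bag holds 2 vertices, so the decomposition has width 1, which upper-bounds the treewidth. Since G has at least one edge (e.g. b–a), it is not an edgeless graph, so tw(G) ≥ 1. Therefore the treewidth is 1.

1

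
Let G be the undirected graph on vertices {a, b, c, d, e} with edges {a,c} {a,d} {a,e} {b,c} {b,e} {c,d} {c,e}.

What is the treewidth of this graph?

2

A width-2 tree decomposition is:
Bags: B1 = {a, c, e}  B2 = {b, c, e}  B3 = {a, c, d}
Tree: B1–B2, B1–B3
Every bag has size at most 3, so the width is 3 − 1 = 2 and tw(G) ≤ 2. For the lower bound, the 3 vertices {a, c, d} are pairwise adjacent, and any tree decomposition puts a clique entirely inside one bag — forcing width ≥ 2. The upper and lower bounds meet at 2, so that is the treewidth.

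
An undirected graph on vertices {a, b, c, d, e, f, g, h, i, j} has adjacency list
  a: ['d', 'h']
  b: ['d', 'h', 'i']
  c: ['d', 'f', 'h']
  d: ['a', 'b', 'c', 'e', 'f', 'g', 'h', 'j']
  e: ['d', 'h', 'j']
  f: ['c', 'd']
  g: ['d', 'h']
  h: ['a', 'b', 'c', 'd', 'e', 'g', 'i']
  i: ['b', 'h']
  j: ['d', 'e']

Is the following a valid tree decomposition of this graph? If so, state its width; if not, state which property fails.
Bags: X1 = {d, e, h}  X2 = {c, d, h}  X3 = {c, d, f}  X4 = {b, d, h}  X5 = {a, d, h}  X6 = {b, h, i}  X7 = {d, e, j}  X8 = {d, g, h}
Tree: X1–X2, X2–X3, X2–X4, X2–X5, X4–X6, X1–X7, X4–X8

Vertex coverage: the bags together contain {a, b, c, d, e, f, g, h, i, j}, the full vertex set. Edge coverage: each edge of G has both endpoints in at least one bag. Running intersection: for every vertex, the bags containing it form a connected subtree. All three properties hold, so this is a valid tree decomposition of width max|bag| − 1 = 2, and hence tw(G) ≤ 2.

Yes; width 2.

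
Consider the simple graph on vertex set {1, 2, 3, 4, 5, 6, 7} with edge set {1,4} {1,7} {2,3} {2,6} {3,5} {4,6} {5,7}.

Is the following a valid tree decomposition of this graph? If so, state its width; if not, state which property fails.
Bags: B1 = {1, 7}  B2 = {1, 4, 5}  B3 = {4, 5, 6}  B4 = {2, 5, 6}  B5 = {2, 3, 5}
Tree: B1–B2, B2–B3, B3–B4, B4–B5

No — edge (5,7) lies in no bag.

A tree decomposition must satisfy three properties: every vertex lies in some bag; for every edge, both endpoints lie together in some bag; and for every vertex, the bags containing it form a connected subtree. Here edge (5,7) lies in no bag, so the decomposition is invalid.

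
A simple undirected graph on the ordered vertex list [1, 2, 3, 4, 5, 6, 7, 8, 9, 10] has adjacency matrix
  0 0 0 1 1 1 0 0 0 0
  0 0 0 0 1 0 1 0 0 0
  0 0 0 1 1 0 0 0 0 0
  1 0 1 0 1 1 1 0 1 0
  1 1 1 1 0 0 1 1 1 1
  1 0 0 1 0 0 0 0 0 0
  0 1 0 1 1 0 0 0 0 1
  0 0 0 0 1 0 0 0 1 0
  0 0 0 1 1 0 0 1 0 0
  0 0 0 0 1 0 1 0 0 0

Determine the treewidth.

2

A width-2 tree decomposition is:
Bags: B1 = {4, 5, 9}  B2 = {5, 8, 9}  B3 = {3, 4, 5}  B4 = {4, 5, 7}  B5 = {2, 5, 7}  B6 = {1, 4, 5}  B7 = {5, 7, 10}  B8 = {1, 4, 6}
Tree: B1–B2, B1–B3, B3–B4, B4–B5, B4–B6, B4–B7, B6–B8
The largest bag has 3 vertices, giving width 2; this decomposition certifies tw(G) ≤ 2. On the other hand G contains the 3-clique {5, 8, 9}. A clique must lie in a single bag of any decomposition, so no decomposition can have width below 2. Combining the bounds, tw(G) = 2.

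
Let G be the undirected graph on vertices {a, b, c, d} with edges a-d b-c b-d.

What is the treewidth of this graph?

1

A width-1 tree decomposition is:
Bags: B1 = {a, d}  B2 = {b, d}  B3 = {b, c}
Tree: B1–B2, B2–B3
Each bag holds 2 vertices, so the decomposition has width 1, which upper-bounds the treewidth. Any graph with an edge has treewidth ≥ 1, and G has the edge a–d. Hence tw(G) = 1 exactly.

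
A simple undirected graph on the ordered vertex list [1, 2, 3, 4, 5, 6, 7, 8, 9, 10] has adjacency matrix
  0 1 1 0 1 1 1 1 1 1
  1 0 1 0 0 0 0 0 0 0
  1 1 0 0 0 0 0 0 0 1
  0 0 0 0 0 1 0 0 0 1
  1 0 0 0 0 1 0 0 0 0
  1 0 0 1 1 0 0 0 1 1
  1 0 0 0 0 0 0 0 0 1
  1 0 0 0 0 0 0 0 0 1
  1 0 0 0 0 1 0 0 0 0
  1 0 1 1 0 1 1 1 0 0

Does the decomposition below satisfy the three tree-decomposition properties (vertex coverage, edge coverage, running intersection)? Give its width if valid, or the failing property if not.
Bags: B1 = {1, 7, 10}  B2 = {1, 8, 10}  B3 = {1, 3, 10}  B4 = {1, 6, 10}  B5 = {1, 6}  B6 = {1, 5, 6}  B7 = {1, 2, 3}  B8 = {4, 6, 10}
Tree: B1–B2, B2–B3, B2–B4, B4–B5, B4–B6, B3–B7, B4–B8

No — vertex 9 appears in no bag.

A tree decomposition must satisfy three properties: every vertex lies in some bag; for every edge, both endpoints lie together in some bag; and for every vertex, the bags containing it form a connected subtree. Here vertex 9 appears in no bag, so the decomposition is invalid.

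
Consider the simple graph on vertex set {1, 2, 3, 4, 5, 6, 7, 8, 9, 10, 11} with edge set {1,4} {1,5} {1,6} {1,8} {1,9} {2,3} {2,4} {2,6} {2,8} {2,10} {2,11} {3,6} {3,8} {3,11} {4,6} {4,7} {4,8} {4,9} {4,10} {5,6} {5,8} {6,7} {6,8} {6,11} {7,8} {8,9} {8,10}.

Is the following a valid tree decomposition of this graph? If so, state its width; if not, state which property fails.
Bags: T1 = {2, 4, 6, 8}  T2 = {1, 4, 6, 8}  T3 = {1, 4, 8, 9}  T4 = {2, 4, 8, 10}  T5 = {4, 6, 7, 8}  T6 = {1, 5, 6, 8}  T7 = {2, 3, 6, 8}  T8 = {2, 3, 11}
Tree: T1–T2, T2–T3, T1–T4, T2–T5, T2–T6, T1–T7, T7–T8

No — edge (6,11) lies in no bag.

A tree decomposition must satisfy three properties: every vertex lies in some bag; for every edge, both endpoints lie together in some bag; and for every vertex, the bags containing it form a connected subtree. Here edge (6,11) lies in no bag, so the decomposition is invalid.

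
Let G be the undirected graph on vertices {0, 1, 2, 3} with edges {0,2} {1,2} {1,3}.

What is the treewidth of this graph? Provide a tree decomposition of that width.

Treewidth 1.
One such decomposition:
Bags: B1 = {0, 2}  B2 = {1, 2}  B3 = {1, 3}
Tree: B1–B2, B2–B3

Every bag has size at most 2, so the width is 2 − 1 = 1 and tw(G) ≤ 1. G has an edge, so its treewidth is at least 1. Hence tw(G) = 1 exactly.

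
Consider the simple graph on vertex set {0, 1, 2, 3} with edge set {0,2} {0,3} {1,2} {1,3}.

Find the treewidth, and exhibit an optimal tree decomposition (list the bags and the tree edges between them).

Each bag holds 3 vertices, so the decomposition has width 2, which upper-bounds the treewidth. For the lower bound, G contains the cycle 1–3–0–2–1, so G is not a forest; only forests have treewidth ≤ 1, hence tw(G) ≥ 2. The upper and lower bounds meet at 2, so that is the treewidth.

Treewidth 2.
One optimal decomposition is:
Bags: B1 = {0, 1, 3}  B2 = {0, 1, 2}
Tree: B1–B2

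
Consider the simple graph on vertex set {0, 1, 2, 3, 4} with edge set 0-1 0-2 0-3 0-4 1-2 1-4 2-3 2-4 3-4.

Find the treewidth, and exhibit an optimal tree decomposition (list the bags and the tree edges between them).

Treewidth 3.
One such decomposition:
Bags: B1 = {0, 2, 3, 4}  B2 = {0, 1, 2, 4}
Tree: B1–B2

Each bag holds 4 vertices, so the decomposition has width 3, which upper-bounds the treewidth. On the other hand G contains the 4-clique {0, 1, 2, 4}. A clique must lie in a single bag of any decomposition, so no decomposition can have width below 3. The upper and lower bounds meet at 3, so that is the treewidth.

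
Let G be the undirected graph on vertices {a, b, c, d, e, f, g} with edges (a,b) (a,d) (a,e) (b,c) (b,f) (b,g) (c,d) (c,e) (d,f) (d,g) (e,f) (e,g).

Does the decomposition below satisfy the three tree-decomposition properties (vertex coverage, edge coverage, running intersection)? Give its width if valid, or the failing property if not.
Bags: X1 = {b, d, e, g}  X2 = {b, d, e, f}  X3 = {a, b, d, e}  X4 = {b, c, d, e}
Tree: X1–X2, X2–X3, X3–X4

Yes; width 3.

Checking the three conditions: (i) the bags cover all of {a, b, c, d, e, f, g}; (ii) for each edge, some bag contains both endpoints; (iii) the bags containing any fixed vertex form a subtree. All hold, so the decomposition is valid with width 4 − 1 = 3.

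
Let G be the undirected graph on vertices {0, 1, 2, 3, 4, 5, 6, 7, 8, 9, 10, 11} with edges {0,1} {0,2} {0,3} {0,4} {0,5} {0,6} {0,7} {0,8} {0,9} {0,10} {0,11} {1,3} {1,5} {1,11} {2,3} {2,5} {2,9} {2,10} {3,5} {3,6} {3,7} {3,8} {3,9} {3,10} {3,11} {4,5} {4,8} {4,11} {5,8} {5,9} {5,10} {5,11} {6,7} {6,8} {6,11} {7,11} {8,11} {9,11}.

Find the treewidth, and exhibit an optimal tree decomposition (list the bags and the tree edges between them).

Every bag has size at most 5, so the width is 5 − 1 = 4 and tw(G) ≤ 4. For the lower bound, the 5 vertices {0, 3, 5, 8, 11} are pairwise adjacent, and any tree decomposition puts a clique entirely inside one bag — forcing width ≥ 4. Hence tw(G) = 4 exactly.

Treewidth 4.
One optimal decomposition is:
Bags: B1 = {0, 2, 3, 5, 9}  B2 = {0, 3, 5, 9, 11}  B3 = {0, 3, 5, 8, 11}  B4 = {0, 1, 3, 5, 11}  B5 = {0, 2, 3, 5, 10}  B6 = {0, 4, 5, 8, 11}  B7 = {0, 3, 6, 8, 11}  B8 = {0, 3, 6, 7, 11}
Tree: B1–B2, B2–B3, B3–B4, B1–B5, B3–B6, B3–B7, B7–B8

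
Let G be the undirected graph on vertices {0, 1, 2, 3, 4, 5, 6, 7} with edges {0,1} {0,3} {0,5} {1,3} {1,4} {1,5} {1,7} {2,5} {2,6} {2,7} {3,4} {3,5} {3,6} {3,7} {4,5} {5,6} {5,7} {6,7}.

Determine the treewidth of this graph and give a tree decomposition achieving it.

Treewidth 3.
One optimal decomposition is:
Bags: B1 = {1, 3, 5, 7}  B2 = {1, 3, 4, 5}  B3 = {3, 5, 6, 7}  B4 = {0, 1, 3, 5}  B5 = {2, 5, 6, 7}
Tree: B1–B2, B1–B3, B1–B4, B3–B5

Each bag holds 4 vertices, so the decomposition has width 3, which upper-bounds the treewidth. For the lower bound, the 4 vertices {2, 5, 6, 7} are pairwise adjacent, and any tree decomposition puts a clique entirely inside one bag — forcing width ≥ 3. Combining the bounds, tw(G) = 3.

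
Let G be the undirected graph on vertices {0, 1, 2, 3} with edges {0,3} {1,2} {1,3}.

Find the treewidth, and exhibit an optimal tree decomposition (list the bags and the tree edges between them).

Each bag holds 2 vertices, so the decomposition has width 1, which upper-bounds the treewidth. G has an edge, so its treewidth is at least 1. Combining the bounds, tw(G) = 1.

Treewidth 1.
Bags: B1 = {1, 2}  B2 = {1, 3}  B3 = {0, 3}
Tree: B1–B2, B2–B3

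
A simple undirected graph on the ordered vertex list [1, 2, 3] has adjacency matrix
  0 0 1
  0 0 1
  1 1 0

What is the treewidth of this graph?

A width-1 tree decomposition is:
Bags: B1 = {1, 3}  B2 = {2, 3}
Tree: B1–B2
Every bag has size at most 2, so the width is 2 − 1 = 1 and tw(G) ≤ 1. Since G has at least one edge (e.g. 3–1), it is not an edgeless graph, so tw(G) ≥ 1. The upper and lower bounds meet at 1, so that is the treewidth.

1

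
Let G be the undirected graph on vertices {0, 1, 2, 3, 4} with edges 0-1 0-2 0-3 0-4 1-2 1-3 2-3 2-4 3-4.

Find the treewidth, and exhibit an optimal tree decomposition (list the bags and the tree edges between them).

The largest bag has 4 vertices, giving width 3; this decomposition certifies tw(G) ≤ 3. On the other hand G contains the 4-clique {0, 1, 2, 3}. A clique must lie in a single bag of any decomposition, so no decomposition can have width below 3. Hence tw(G) = 3 exactly.

Treewidth 3.
Bags: B1 = {0, 2, 3, 4}  B2 = {0, 1, 2, 3}
Tree: B1–B2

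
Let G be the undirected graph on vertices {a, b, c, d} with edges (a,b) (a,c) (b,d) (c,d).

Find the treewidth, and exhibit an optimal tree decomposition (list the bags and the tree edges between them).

Treewidth 2.
One optimal decomposition is:
Bags: B1 = {b, c, d}  B2 = {a, b, c}
Tree: B1–B2

Every bag has size at most 3, so the width is 3 − 1 = 2 and tw(G) ≤ 2. The edges b–d–c–a–b form a cycle, so G is not a tree and its treewidth is at least 2. The upper and lower bounds meet at 2, so that is the treewidth.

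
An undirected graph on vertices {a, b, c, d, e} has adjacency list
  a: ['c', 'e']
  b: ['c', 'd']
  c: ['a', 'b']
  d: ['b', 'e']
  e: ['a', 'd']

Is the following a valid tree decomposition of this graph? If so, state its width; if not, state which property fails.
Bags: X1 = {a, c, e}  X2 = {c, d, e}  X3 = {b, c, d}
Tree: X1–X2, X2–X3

Yes; width 2.

Vertex coverage: the bags together contain {a, b, c, d, e}, the full vertex set. Edge coverage: each edge of G has both endpoints in at least one bag. Running intersection: for every vertex, the bags containing it form a connected subtree. All three properties hold, so this is a valid tree decomposition of width max|bag| − 1 = 2, and hence tw(G) ≤ 2.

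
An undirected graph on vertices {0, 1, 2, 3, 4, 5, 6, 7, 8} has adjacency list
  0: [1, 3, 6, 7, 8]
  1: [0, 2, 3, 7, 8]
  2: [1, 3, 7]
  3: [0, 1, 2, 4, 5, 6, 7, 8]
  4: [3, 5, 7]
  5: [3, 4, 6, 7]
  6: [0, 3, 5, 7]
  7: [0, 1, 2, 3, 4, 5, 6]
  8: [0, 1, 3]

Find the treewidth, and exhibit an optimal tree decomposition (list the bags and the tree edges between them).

Treewidth 3.
One optimal decomposition is:
Bags: B1 = {3, 5, 6, 7}  B2 = {0, 3, 6, 7}  B3 = {3, 4, 5, 7}  B4 = {0, 1, 3, 7}  B5 = {0, 1, 3, 8}  B6 = {1, 2, 3, 7}
Tree: B1–B2, B1–B3, B2–B4, B4–B5, B4–B6

Each bag holds 4 vertices, so the decomposition has width 3, which upper-bounds the treewidth. On the other hand G contains the 4-clique {0, 1, 3, 8}. A clique must lie in a single bag of any decomposition, so no decomposition can have width below 3. Therefore the treewidth is 3.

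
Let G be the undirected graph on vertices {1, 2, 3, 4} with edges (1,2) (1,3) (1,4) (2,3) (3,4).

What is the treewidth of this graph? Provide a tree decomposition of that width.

Every bag has size at most 3, so the width is 3 − 1 = 2 and tw(G) ≤ 2. Conversely, {1, 2, 3} is a clique of size 3, and the vertices of any clique must share a bag in every tree decomposition; so some bag has ≥ 3 vertices and tw(G) ≥ 2. Therefore the treewidth is 2.

Treewidth 2.
Bags: B1 = {1, 3, 4}  B2 = {1, 2, 3}
Tree: B1–B2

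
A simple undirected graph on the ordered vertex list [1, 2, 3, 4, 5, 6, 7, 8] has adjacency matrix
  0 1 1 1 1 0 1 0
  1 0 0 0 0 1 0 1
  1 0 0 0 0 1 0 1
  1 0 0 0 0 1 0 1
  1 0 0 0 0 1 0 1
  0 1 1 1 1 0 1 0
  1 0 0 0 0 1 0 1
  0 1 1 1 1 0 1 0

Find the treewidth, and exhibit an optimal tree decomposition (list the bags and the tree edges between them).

Treewidth 3.
One optimal decomposition is:
Bags: B1 = {1, 3, 6, 8}  B2 = {1, 6, 7, 8}  B3 = {1, 2, 6, 8}  B4 = {1, 5, 6, 8}  B5 = {1, 4, 6, 8}
Tree: B1–B2, B2–B3, B3–B4, B4–B5

Each bag holds 4 vertices, so the decomposition has width 3, which upper-bounds the treewidth. For the lower bound: the 4 vertex sets {1,3}, {7,8}, {6}, {2} are disjoint, each induces a connected subgraph, and every pair is joined by at least one edge of G. Contracting each set to a single vertex therefore yields K_{4} as a minor, and since treewidth is minor-monotone, tw(G) ≥ tw(K_{4}) = 3. Combining the bounds, tw(G) = 3.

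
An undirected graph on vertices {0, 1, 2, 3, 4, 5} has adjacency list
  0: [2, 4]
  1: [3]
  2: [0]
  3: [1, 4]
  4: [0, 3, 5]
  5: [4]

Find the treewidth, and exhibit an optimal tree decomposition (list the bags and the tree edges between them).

Treewidth 1.
One such decomposition:
Bags: B1 = {4, 5}  B2 = {3, 4}  B3 = {1, 3}  B4 = {0, 4}  B5 = {0, 2}
Tree: B1–B2, B2–B3, B1–B4, B4–B5

The largest bag has 2 vertices, giving width 1; this decomposition certifies tw(G) ≤ 1. G has an edge, so its treewidth is at least 1. The upper and lower bounds meet at 1, so that is the treewidth.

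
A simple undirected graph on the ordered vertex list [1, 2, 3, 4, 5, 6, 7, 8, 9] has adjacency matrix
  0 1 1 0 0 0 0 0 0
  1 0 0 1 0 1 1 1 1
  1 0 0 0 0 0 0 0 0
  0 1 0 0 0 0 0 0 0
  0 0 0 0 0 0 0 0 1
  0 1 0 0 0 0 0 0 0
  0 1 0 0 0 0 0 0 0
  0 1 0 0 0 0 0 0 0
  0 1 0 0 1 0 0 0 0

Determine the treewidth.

A width-1 tree decomposition is:
Bags: B1 = {2, 9}  B2 = {2, 8}  B3 = {1, 2}  B4 = {2, 7}  B5 = {1, 3}  B6 = {5, 9}  B7 = {2, 4}  B8 = {2, 6}
Tree: B1–B2, B2–B3, B2–B4, B3–B5, B1–B6, B1–B7, B4–B8
Each bag holds 2 vertices, so the decomposition has width 1, which upper-bounds the treewidth. Any graph with an edge has treewidth ≥ 1, and G has the edge 2–9. Therefore the treewidth is 1.

1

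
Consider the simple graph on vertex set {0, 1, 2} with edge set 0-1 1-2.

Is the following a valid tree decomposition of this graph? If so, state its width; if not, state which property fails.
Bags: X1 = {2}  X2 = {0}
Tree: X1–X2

A tree decomposition must satisfy three properties: every vertex lies in some bag; for every edge, both endpoints lie together in some bag; and for every vertex, the bags containing it form a connected subtree. Here vertex 1 appears in no bag, so the decomposition is invalid.

No — vertex 1 appears in no bag.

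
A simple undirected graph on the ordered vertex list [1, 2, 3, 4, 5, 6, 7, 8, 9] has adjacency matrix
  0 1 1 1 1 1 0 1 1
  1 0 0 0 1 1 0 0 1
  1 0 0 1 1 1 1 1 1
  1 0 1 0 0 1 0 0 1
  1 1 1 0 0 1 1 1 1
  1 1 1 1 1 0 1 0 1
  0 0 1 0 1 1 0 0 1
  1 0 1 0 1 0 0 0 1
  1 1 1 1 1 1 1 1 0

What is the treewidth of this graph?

4

A width-4 tree decomposition is:
Bags: B1 = {1, 3, 5, 6, 9}  B2 = {1, 2, 5, 6, 9}  B3 = {1, 3, 4, 6, 9}  B4 = {1, 3, 5, 8, 9}  B5 = {3, 5, 6, 7, 9}
Tree: B1–B2, B1–B3, B1–B4, B1–B5
Every bag has size at most 5, so the width is 5 − 1 = 4 and tw(G) ≤ 4. For the lower bound, the 5 vertices {1, 2, 5, 6, 9} are pairwise adjacent, and any tree decomposition puts a clique entirely inside one bag — forcing width ≥ 4. The upper and lower bounds meet at 4, so that is the treewidth.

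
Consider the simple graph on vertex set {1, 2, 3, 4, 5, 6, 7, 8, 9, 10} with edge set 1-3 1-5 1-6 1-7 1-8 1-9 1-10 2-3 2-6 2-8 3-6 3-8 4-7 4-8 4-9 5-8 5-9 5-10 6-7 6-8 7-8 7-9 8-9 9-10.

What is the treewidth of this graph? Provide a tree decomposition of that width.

Each bag holds 4 vertices, so the decomposition has width 3, which upper-bounds the treewidth. Conversely, {1, 5, 8, 9} is a clique of size 4, and the vertices of any clique must share a bag in every tree decomposition; so some bag has ≥ 4 vertices and tw(G) ≥ 3. Combining the bounds, tw(G) = 3.

Treewidth 3.
One optimal decomposition is:
Bags: B1 = {1, 5, 8, 9}  B2 = {1, 7, 8, 9}  B3 = {4, 7, 8, 9}  B4 = {1, 5, 9, 10}  B5 = {1, 6, 7, 8}  B6 = {1, 3, 6, 8}  B7 = {2, 3, 6, 8}
Tree: B1–B2, B2–B3, B1–B4, B2–B5, B5–B6, B6–B7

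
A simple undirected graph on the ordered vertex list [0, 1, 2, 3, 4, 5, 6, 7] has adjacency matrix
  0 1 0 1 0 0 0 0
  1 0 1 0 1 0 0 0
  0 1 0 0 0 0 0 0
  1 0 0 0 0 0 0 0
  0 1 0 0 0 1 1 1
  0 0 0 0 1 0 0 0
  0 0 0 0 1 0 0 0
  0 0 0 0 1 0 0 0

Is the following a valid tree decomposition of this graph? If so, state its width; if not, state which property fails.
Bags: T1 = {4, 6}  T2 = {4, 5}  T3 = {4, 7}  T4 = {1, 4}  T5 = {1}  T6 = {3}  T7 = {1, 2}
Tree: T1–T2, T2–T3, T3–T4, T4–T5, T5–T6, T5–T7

No — vertex 0 appears in no bag.

A tree decomposition must satisfy three properties: every vertex lies in some bag; for every edge, both endpoints lie together in some bag; and for every vertex, the bags containing it form a connected subtree. Here vertex 0 appears in no bag, so the decomposition is invalid.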